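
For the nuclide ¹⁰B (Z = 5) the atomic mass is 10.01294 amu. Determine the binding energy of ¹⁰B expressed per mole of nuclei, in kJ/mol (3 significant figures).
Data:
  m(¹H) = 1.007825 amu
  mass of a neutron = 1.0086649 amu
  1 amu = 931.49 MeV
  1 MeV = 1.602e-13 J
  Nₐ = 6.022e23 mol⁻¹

With 5 protons and 5 neutrons (A = 10):
Total constituent mass: 5 × 1.007825 + 5 × 1.0086649 = 10.0824495 amu
The mass defect is 10.0824495 − 10.01294 = 0.0695095 amu.
Binding energy = Δm·c² = 0.0695095 × 931.49 MeV/amu = 64.7474 MeV
Per nucleus in joules: 64.7474 MeV × 1.602e-13 J/MeV = 1.0373e-11 J
Per mole: 1.0373e-11 J × 6.022e23 mol⁻¹ = 6.2466e+12 J/mol

6.25e+09 kJ/mol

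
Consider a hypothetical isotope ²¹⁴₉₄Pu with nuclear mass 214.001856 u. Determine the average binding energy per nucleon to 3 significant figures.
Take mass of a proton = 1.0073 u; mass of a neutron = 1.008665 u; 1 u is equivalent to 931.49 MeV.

With 94 protons and 120 neutrons (A = 214):
Σm = 94·m_p + 120·m_n = 94.6862 + 121.039800 = 215.726000 u
Δm = 215.726000 − 214.001856 = 1.724144 u
E_B = 1.724144 × 931.49 = 1606.02 MeV
Per nucleon: 1606.02 / 214 = 7.5048 MeV

7.50 MeV/nucleon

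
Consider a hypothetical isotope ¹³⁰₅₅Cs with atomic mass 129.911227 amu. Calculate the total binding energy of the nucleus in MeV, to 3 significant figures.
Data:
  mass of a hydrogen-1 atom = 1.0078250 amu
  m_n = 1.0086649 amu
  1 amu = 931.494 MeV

Z = 55, so N = A − Z = 130 − 55 = 75.
Mass of separated nucleons = 55(1.0078250) + 75(1.0086649) = 55.4303750 + 75.6498675 = 131.0802425 amu
The mass defect is 131.0802425 − 129.911227 = 1.1690155 amu.
E_B = 1.1690155 × 931.494 = 1088.93 MeV

1090 MeV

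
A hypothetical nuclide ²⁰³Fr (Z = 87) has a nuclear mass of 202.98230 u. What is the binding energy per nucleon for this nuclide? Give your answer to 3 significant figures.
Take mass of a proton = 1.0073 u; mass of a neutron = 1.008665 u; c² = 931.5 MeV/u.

7.61 MeV/nucleon

With 87 protons and 116 neutrons (A = 203):
Mass of separated nucleons = 87(1.0073) + 116(1.008665) = 87.6351 + 117.005140 = 204.640240 u
Mass defect Δm = 204.640240 − 202.98230 = 1.657940 u
E_B = 1.657940 × 931.5 = 1544.37 MeV
Dividing by A = 203 gives 7.608 MeV per nucleon.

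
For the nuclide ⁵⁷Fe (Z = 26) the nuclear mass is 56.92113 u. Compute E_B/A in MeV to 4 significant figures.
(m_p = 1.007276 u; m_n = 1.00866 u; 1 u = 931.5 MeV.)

Mass of separated nucleons = 26(1.007276) + 31(1.00866) = 26.189176 + 31.26846 = 57.457636 u
Δm = 57.457636 − 56.92113 = 0.536506 u
E_B = 0.536506 × 931.5 = 499.755 MeV
Dividing by A = 57 gives 8.768 MeV per nucleon.

8.768 MeV/nucleon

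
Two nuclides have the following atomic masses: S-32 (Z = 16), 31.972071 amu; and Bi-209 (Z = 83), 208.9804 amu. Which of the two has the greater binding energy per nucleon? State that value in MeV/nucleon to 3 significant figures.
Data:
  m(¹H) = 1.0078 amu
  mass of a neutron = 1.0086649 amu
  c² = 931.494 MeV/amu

S-32; 8.48 MeV/nucleon

S-32: Σm = 16(1.0078) + 16(1.0086649) = 32.2634384 amu; Δm = 0.2913674 amu; E_B = 271.407 MeV; E_B/A = 8.481 MeV
Bi-209: Σm = 83(1.0078) + 126(1.0086649) = 210.7391774 amu; Δm = 1.7587774 amu; E_B = 1638.3 MeV; E_B/A = 7.839 MeV
S-32 has the higher binding energy per nucleon, so it is the more tightly bound nucleus.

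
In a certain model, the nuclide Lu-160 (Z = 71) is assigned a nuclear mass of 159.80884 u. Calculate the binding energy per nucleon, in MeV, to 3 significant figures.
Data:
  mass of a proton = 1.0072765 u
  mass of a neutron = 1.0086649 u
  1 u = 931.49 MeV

Σm = 71·m_p + 89·m_n = 71.5166315 + 89.7711761 = 161.2878076 u
Δm = 161.2878076 − 159.80884 = 1.4789676 u
Converting to energy: 1.4789676 u × 931.49 MeV/u = 1377.64 MeV
Dividing by A = 160 gives 8.610 MeV per nucleon.

8.61 MeV/nucleon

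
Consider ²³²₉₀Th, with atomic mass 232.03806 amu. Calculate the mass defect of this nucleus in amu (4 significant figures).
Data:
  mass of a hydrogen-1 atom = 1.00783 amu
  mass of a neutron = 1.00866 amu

With 90 protons and 142 neutrons (A = 232):
Σm = 90·m(¹H) + 142·m_n = 90.70470 + 143.22972 = 233.93442 amu
Δm = 233.93442 − 232.03806 = 1.89636 amu

1.896 amu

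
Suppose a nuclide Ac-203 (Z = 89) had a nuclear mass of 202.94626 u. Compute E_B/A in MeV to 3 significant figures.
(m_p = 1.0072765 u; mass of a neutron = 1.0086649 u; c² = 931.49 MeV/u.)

7.75 MeV/nucleon

The nucleus contains 89 protons and 203 − 89 = 114 neutrons.
Mass of separated nucleons = 89(1.0072765) + 114(1.0086649) = 89.6476085 + 114.9877986 = 204.6354071 u
Mass defect Δm = 204.6354071 − 202.94626 = 1.6891471 u
Converting to energy: 1.6891471 u × 931.49 MeV/u = 1573.42 MeV
BE/A = 1573.42 MeV / 203 = 7.751 MeV/nucleon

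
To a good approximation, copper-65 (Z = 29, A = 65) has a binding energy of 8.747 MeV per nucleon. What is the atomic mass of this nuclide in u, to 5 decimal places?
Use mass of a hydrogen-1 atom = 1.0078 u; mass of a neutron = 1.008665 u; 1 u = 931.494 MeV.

64.92777 u

Total binding energy = 65 × 8.747 = 568.555 MeV
Mass defect = 568.555 MeV / (931.494 MeV/u) = 0.6103689 u
Constituent mass = 29(1.0078) + 36(1.008665) = 65.538140 u
Atomic mass = 65.538140 − 0.6103689 = 64.9277711 u ≈ 64.92777 u (to 5 decimal places)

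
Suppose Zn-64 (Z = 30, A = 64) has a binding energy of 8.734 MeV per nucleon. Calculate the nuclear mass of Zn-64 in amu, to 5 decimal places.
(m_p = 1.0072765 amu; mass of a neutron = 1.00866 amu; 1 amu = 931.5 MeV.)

Total binding energy = 64 × 8.734 = 558.976 MeV
Mass defect = 558.976 MeV / (931.5 MeV/amu) = 0.6000816 amu
Constituent mass = 30(1.0072765) + 34(1.00866) = 64.5127350 amu
Nuclear mass = 64.5127350 − 0.6000816 = 63.9126534 amu ≈ 63.91265 amu (to 5 decimal places)

63.91265 amu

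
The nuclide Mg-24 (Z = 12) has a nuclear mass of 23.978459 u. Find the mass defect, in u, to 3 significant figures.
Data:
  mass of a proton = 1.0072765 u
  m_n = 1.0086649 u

With 12 protons and 12 neutrons (A = 24):
Σm = 12·m_p + 12·m_n = 12.0873180 + 12.1039788 = 24.1912968 u
Δm = 24.1912968 − 23.978459 = 0.2128378 u

0.213 u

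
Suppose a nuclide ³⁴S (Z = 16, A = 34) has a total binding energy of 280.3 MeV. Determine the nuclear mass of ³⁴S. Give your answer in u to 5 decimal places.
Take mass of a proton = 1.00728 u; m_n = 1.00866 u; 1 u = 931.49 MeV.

Mass defect = 280.3 MeV / (931.49 MeV/u) = 0.3009157 u
Constituent mass = 16(1.00728) + 18(1.00866) = 34.27236 u
Nuclear mass = 34.27236 − 0.3009157 = 33.9714443 u ≈ 33.97144 u (to 5 decimal places)

33.97144 u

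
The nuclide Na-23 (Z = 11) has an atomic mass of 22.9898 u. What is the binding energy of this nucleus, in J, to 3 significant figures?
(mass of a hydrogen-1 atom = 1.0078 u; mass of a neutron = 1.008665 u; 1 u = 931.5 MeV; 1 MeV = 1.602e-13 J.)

2.98e-11 J

Σm = 11·m(¹H) + 12·m_n = 11.0858 + 12.103980 = 23.189780 u
Mass defect Δm = 23.189780 − 22.9898 = 0.199980 u
Binding energy = Δm·c² = 0.199980 × 931.5 MeV/u = 186.281 MeV
In joules: 186.281 MeV × 1.602e-13 J/MeV = 2.9842e-11 J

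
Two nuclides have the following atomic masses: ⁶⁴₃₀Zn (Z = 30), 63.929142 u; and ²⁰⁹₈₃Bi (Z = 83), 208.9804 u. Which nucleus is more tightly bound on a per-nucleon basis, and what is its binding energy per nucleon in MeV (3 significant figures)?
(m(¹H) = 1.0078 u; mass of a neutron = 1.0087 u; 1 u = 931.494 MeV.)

⁶⁴₃₀Zn; 8.74 MeV/nucleon

⁶⁴₃₀Zn: Σm = 30(1.0078) + 34(1.0087) = 64.5298 u; Δm = 0.600658 u; E_B = 559.51 MeV; E_B/A = 8.742 MeV
²⁰⁹₈₃Bi: Σm = 83(1.0078) + 126(1.0087) = 210.7436 u; Δm = 1.7632 u; E_B = 1642.4 MeV; E_B/A = 7.858 MeV
⁶⁴₃₀Zn has the higher binding energy per nucleon, so it is the more tightly bound nucleus.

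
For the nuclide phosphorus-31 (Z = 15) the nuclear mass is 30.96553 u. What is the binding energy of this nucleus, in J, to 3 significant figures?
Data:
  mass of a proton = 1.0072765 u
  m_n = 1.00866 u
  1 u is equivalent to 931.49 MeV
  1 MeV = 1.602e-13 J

Z = 15, so N = A − Z = 31 − 15 = 16.
Σm = 15·m_p + 16·m_n = 15.1091475 + 16.13856 = 31.2477075 u
Δm = 31.2477075 − 30.96553 = 0.2821775 u
Binding energy = Δm·c² = 0.2821775 × 931.49 MeV/u = 262.846 MeV
In joules: 262.846 MeV × 1.602e-13 J/MeV = 4.2108e-11 J

4.21e-11 J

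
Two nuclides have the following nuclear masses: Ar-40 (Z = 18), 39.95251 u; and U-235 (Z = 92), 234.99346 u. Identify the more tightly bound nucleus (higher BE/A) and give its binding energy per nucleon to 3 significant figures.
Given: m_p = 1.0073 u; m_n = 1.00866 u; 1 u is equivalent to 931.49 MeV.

Ar-40; 8.60 MeV/nucleon

Ar-40: Σm = 18(1.0073) + 22(1.00866) = 40.32192 u; Δm = 0.36941 u; E_B = 344.10 MeV; E_B/A = 8.603 MeV
U-235: Σm = 92(1.0073) + 143(1.00866) = 236.90998 u; Δm = 1.91652 u; E_B = 1785.2 MeV; E_B/A = 7.597 MeV
Ar-40 has the higher binding energy per nucleon, so it is the more tightly bound nucleus.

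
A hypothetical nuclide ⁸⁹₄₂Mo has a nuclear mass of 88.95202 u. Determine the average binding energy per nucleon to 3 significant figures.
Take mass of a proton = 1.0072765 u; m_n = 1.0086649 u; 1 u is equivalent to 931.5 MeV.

Z = 42, so N = A − Z = 89 − 42 = 47.
Total constituent mass: 42 × 1.0072765 + 47 × 1.0086649 = 89.7128633 u
Δm = 89.7128633 − 88.95202 = 0.7608433 u
E_B = 0.7608433 × 931.5 = 708.726 MeV
Per nucleon: 708.726 / 89 = 7.963 MeV

7.96 MeV/nucleon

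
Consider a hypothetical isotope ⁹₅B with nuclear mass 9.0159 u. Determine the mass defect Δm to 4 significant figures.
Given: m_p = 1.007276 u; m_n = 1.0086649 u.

0.05514 u

With 5 protons and 4 neutrons (A = 9):
Σm = 5·m_p + 4·m_n = 5.036380 + 4.0346596 = 9.0710396 u
The mass defect is 9.0710396 − 9.0159 = 0.0551396 u.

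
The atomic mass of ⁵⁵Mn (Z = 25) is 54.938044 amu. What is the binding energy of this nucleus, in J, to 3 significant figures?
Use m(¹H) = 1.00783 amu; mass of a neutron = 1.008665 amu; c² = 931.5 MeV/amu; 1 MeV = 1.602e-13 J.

Z = 25, so N = A − Z = 55 − 25 = 30.
Mass of separated nucleons = 25(1.00783) + 30(1.008665) = 25.19575 + 30.259950 = 55.455700 amu
The mass defect is 55.455700 − 54.938044 = 0.517656 amu.
Converting to energy: 0.517656 amu × 931.5 MeV/amu = 482.197 MeV
In joules: 482.197 MeV × 1.602e-13 J/MeV = 7.7248e-11 J

7.72e-11 J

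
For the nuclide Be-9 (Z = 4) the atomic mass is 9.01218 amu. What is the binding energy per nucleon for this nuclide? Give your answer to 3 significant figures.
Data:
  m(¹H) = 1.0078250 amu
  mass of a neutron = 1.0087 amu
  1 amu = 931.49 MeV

Total constituent mass: 4 × 1.0078250 + 5 × 1.0087 = 9.0748000 amu
Mass defect Δm = 9.0748000 − 9.01218 = 0.0626200 amu
Binding energy = Δm·c² = 0.0626200 × 931.49 MeV/amu = 58.3299 MeV
Dividing by A = 9 gives 6.481 MeV per nucleon.

6.48 MeV/nucleon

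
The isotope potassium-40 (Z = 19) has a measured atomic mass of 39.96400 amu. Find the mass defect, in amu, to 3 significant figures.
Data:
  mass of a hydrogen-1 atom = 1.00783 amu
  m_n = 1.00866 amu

With 19 protons and 21 neutrons (A = 40):
Mass of separated nucleons = 19(1.00783) + 21(1.00866) = 19.14877 + 21.18186 = 40.33063 amu
Mass defect Δm = 40.33063 − 39.96400 = 0.36663 amu

0.367 amu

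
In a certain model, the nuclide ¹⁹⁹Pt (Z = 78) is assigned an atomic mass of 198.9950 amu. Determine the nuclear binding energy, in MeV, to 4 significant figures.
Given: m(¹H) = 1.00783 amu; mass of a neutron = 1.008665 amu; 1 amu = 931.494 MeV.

1550 MeV

Σm = 78·m(¹H) + 121·m_n = 78.61074 + 122.048465 = 200.659205 amu
Mass defect Δm = 200.659205 − 198.9950 = 1.664205 amu
Binding energy = Δm·c² = 1.664205 × 931.494 MeV/amu = 1550.20 MeV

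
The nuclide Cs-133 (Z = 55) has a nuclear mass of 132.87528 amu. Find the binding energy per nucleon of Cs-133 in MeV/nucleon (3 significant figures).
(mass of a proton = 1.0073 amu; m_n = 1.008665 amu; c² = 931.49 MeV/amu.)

8.42 MeV/nucleon

The nucleus contains 55 protons and 133 − 55 = 78 neutrons.
Total constituent mass: 55 × 1.0073 + 78 × 1.008665 = 134.077370 amu
The mass defect is 134.077370 − 132.87528 = 1.202090 amu.
E_B = 1.202090 × 931.49 = 1119.73 MeV
BE/A = 1119.73 MeV / 133 = 8.419 MeV/nucleon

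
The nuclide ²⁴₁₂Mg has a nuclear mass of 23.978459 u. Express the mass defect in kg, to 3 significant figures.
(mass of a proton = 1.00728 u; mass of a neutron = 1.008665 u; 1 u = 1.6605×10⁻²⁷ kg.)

With 12 protons and 12 neutrons (A = 24):
Total constituent mass: 12 × 1.00728 + 12 × 1.008665 = 24.191340 u
Δm = 24.191340 − 23.978459 = 0.212881 u
In SI units: 0.212881 u × 1.6605×10⁻²⁷ kg/u = 3.5349e-28 kg

3.53e-28 kg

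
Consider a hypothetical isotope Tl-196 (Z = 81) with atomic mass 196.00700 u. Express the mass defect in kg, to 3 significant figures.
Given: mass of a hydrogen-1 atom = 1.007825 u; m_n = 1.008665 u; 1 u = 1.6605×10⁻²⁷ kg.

With 81 protons and 115 neutrons (A = 196):
Total constituent mass: 81 × 1.007825 + 115 × 1.008665 = 197.630300 u
Mass defect Δm = 197.630300 − 196.00700 = 1.623300 u
In SI units: 1.623300 u × 1.6605×10⁻²⁷ kg/u = 2.6955e-27 kg

2.70e-27 kg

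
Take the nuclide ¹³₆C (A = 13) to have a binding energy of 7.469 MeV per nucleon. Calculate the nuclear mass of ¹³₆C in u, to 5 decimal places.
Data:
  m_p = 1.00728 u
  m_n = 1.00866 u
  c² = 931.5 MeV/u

13.00006 u

Total binding energy = 13 × 7.469 = 97.097 MeV
Mass defect = 97.097 MeV / (931.5 MeV/u) = 0.1042373 u
Constituent mass = 6(1.00728) + 7(1.00866) = 13.10430 u
Nuclear mass = 13.10430 − 0.1042373 = 13.0000627 u ≈ 13.00006 u (to 5 decimal places)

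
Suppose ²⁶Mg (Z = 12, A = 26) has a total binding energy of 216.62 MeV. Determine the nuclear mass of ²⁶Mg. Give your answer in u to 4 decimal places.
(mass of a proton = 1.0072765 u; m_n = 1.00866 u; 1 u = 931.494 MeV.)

Mass defect = 216.62 MeV / (931.494 MeV/u) = 0.232551 u
Constituent mass = 12(1.0072765) + 14(1.00866) = 26.2085580 u
Nuclear mass = 26.2085580 − 0.232551 = 25.9760070 u ≈ 25.9760 u (to 4 decimal places)

25.9760 u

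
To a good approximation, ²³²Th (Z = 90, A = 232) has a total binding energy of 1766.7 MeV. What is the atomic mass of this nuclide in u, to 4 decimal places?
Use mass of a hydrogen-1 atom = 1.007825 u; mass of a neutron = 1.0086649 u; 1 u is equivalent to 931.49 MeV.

232.0380 u

Mass defect = 1766.7 MeV / (931.49 MeV/u) = 1.896639 u
Constituent mass = 90(1.007825) + 142(1.0086649) = 233.9346658 u
Atomic mass = 233.9346658 − 1.896639 = 232.0380268 u ≈ 232.0380 u (to 4 decimal places)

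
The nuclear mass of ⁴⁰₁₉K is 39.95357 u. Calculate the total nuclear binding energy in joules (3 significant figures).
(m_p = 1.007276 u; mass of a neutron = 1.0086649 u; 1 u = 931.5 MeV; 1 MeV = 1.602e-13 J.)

Mass of separated nucleons = 19(1.007276) + 21(1.0086649) = 19.138244 + 21.1819629 = 40.3202069 u
The mass defect is 40.3202069 − 39.95357 = 0.3666369 u.
Converting to energy: 0.3666369 u × 931.5 MeV/u = 341.522 MeV
In joules: 341.522 MeV × 1.602e-13 J/MeV = 5.4712e-11 J

5.47e-11 J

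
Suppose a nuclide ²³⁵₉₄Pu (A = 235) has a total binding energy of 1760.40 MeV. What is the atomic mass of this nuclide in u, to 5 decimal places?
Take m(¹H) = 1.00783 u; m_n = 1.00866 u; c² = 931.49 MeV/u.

235.06720 u

Mass defect = 1760.40 MeV / (931.49 MeV/u) = 1.8898754 u
Constituent mass = 94(1.00783) + 141(1.00866) = 236.95708 u
Atomic mass = 236.95708 − 1.8898754 = 235.0672046 u ≈ 235.06720 u (to 5 decimal places)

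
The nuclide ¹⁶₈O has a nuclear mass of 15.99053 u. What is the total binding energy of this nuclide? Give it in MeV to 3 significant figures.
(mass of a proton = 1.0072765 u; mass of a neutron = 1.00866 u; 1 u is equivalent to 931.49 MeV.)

The nucleus contains 8 protons and 16 − 8 = 8 neutrons.
Mass of separated nucleons = 8(1.0072765) + 8(1.00866) = 8.0582120 + 8.06928 = 16.1274920 u
Δm = 16.1274920 − 15.99053 = 0.1369620 u
Converting to energy: 0.1369620 u × 931.49 MeV/u = 127.579 MeV

128 MeV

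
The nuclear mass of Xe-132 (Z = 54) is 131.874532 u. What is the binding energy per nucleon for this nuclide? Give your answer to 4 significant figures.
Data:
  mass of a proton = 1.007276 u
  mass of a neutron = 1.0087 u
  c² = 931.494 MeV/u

With 54 protons and 78 neutrons (A = 132):
Mass of separated nucleons = 54(1.007276) + 78(1.0087) = 54.392904 + 78.6786 = 133.071504 u
The mass defect is 133.071504 − 131.874532 = 1.196972 u.
E_B = 1.196972 × 931.494 = 1114.97 MeV
Per nucleon: 1114.97 / 132 = 8.447 MeV

8.447 MeV/nucleon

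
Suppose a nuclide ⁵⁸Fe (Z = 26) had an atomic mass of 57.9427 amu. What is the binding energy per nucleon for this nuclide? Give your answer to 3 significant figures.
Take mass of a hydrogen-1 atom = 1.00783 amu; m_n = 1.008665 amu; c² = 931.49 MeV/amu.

8.64 MeV/nucleon

Z = 26, so N = A − Z = 58 − 26 = 32.
Mass of separated nucleons = 26(1.00783) + 32(1.008665) = 26.20358 + 32.277280 = 58.480860 amu
Mass defect Δm = 58.480860 − 57.9427 = 0.538160 amu
Binding energy = Δm·c² = 0.538160 × 931.49 MeV/amu = 501.291 MeV
BE/A = 501.291 MeV / 58 = 8.643 MeV/nucleon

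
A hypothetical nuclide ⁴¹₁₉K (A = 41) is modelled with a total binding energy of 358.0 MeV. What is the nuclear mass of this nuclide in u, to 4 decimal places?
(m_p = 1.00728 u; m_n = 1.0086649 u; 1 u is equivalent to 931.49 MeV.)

40.9446 u

Mass defect = 358.0 MeV / (931.49 MeV/u) = 0.384330 u
Constituent mass = 19(1.00728) + 22(1.0086649) = 41.3289478 u
Nuclear mass = 41.3289478 − 0.384330 = 40.9446178 u ≈ 40.9446 u (to 4 decimal places)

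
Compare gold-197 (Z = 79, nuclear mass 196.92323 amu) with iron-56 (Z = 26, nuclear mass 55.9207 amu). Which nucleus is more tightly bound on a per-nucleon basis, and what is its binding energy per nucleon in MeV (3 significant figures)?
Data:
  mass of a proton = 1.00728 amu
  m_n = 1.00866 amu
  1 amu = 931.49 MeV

gold-197: Σm = 79(1.00728) + 118(1.00866) = 198.59700 amu; Δm = 1.67377 amu; E_B = 1559.1 MeV; E_B/A = 7.914 MeV
iron-56: Σm = 26(1.00728) + 30(1.00866) = 56.44908 amu; Δm = 0.52838 amu; E_B = 492.18 MeV; E_B/A = 8.789 MeV
iron-56 has the higher binding energy per nucleon, so it is the more tightly bound nucleus.

iron-56; 8.79 MeV/nucleon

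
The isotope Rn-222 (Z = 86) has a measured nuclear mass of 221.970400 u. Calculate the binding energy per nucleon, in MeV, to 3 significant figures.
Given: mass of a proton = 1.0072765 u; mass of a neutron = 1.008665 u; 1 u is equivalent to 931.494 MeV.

Z = 86, so N = A − Z = 222 − 86 = 136.
Mass of separated nucleons = 86(1.0072765) + 136(1.008665) = 86.6257790 + 137.178440 = 223.8042190 u
Δm = 223.8042190 − 221.970400 = 1.8338190 u
Converting to energy: 1.8338190 u × 931.494 MeV/u = 1708.191 MeV
Per nucleon: 1708.191 / 222 = 7.6946 MeV

7.69 MeV/nucleon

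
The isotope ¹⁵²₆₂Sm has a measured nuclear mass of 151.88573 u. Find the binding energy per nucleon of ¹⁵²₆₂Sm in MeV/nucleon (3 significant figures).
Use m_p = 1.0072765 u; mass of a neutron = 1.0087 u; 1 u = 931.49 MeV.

The nucleus contains 62 protons and 152 − 62 = 90 neutrons.
Total constituent mass: 62 × 1.0072765 + 90 × 1.0087 = 153.2341430 u
The mass defect is 153.2341430 − 151.88573 = 1.3484130 u.
Binding energy = Δm·c² = 1.3484130 × 931.49 MeV/u = 1256.03 MeV
BE/A = 1256.03 MeV / 152 = 8.263 MeV/nucleon

8.26 MeV/nucleon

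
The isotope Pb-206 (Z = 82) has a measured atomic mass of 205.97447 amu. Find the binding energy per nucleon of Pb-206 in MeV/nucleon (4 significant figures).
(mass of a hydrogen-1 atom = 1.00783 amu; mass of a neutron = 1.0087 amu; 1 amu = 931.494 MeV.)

Z = 82, so N = A − Z = 206 − 82 = 124.
Total constituent mass: 82 × 1.00783 + 124 × 1.0087 = 207.72086 amu
Mass defect Δm = 207.72086 − 205.97447 = 1.74639 amu
Binding energy = Δm·c² = 1.74639 × 931.494 MeV/amu = 1626.75 MeV
BE/A = 1626.75 MeV / 206 = 7.897 MeV/nucleon

7.897 MeV/nucleon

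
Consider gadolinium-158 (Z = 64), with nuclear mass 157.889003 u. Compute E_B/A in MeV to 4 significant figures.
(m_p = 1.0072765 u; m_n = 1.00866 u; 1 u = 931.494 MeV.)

8.199 MeV/nucleon

With 64 protons and 94 neutrons (A = 158):
Mass of separated nucleons = 64(1.0072765) + 94(1.00866) = 64.4656960 + 94.81404 = 159.2797360 u
The mass defect is 159.2797360 − 157.889003 = 1.3907330 u.
Converting to energy: 1.3907330 u × 931.494 MeV/u = 1295.46 MeV
Dividing by A = 158 gives 8.199 MeV per nucleon.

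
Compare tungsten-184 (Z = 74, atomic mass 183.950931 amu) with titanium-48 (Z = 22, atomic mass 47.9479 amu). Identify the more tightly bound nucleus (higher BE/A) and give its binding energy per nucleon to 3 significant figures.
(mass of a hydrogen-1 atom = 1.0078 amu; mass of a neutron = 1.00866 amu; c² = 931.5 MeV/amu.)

titanium-48; 8.71 MeV/nucleon

tungsten-184: Σm = 74(1.0078) + 110(1.00866) = 185.52980 amu; Δm = 1.578869 amu; E_B = 1470.7 MeV; E_B/A = 7.993 MeV
titanium-48: Σm = 22(1.0078) + 26(1.00866) = 48.39676 amu; Δm = 0.44886 amu; E_B = 418.11 MeV; E_B/A = 8.711 MeV
titanium-48 has the higher binding energy per nucleon, so it is the more tightly bound nucleus.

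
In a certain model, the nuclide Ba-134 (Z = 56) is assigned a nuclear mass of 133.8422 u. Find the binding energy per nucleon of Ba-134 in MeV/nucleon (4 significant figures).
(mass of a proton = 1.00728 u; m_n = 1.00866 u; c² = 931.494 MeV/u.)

Z = 56, so N = A − Z = 134 − 56 = 78.
Mass of separated nucleons = 56(1.00728) + 78(1.00866) = 56.40768 + 78.67548 = 135.08316 u
The mass defect is 135.08316 − 133.8422 = 1.24096 u.
E_B = 1.24096 × 931.494 = 1155.95 MeV
BE/A = 1155.95 MeV / 134 = 8.626 MeV/nucleon

8.626 MeV/nucleon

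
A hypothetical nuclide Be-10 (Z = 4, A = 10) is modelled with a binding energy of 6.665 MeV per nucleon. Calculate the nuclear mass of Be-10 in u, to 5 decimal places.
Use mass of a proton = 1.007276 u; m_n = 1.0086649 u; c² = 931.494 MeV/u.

10.00954 u

Total binding energy = 10 × 6.665 = 66.650 MeV
Mass defect = 66.650 MeV / (931.494 MeV/u) = 0.0715517 u
Constituent mass = 4(1.007276) + 6(1.0086649) = 10.0810934 u
Nuclear mass = 10.0810934 − 0.0715517 = 10.0095417 u ≈ 10.00954 u (to 5 decimal places)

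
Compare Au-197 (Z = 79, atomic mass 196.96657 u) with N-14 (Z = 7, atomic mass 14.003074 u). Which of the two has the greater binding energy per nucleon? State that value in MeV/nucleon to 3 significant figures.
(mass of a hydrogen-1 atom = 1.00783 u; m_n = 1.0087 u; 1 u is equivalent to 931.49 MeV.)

Au-197; 7.94 MeV/nucleon

Au-197: Σm = 79(1.00783) + 118(1.0087) = 198.64517 u; Δm = 1.67860 u; E_B = 1563.6 MeV; E_B/A = 7.937 MeV
N-14: Σm = 7(1.00783) + 7(1.0087) = 14.11571 u; Δm = 0.112636 u; E_B = 104.92 MeV; E_B/A = 7.494 MeV
Au-197 has the higher binding energy per nucleon, so it is the more tightly bound nucleus.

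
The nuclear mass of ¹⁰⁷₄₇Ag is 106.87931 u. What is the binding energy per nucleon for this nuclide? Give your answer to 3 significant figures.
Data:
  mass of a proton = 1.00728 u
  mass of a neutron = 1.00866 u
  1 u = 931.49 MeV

Z = 47, so N = A − Z = 107 − 47 = 60.
Σm = 47·m_p + 60·m_n = 47.34216 + 60.51960 = 107.86176 u
Δm = 107.86176 − 106.87931 = 0.98245 u
Converting to energy: 0.98245 u × 931.49 MeV/u = 915.142 MeV
Dividing by A = 107 gives 8.553 MeV per nucleon.

8.55 MeV/nucleon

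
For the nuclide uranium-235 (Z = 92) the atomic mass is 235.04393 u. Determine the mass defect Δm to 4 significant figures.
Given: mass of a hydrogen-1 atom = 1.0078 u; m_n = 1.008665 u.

Σm = 92·m(¹H) + 143·m_n = 92.7176 + 144.239095 = 236.956695 u
Mass defect Δm = 236.956695 − 235.04393 = 1.912765 u

1.913 u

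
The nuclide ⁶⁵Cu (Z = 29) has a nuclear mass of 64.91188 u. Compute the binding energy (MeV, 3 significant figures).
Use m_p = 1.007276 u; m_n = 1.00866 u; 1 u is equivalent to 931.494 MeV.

569 MeV

Z = 29, so N = A − Z = 65 − 29 = 36.
Mass of separated nucleons = 29(1.007276) + 36(1.00866) = 29.211004 + 36.31176 = 65.522764 u
Mass defect Δm = 65.522764 − 64.91188 = 0.610884 u
Binding energy = Δm·c² = 0.610884 × 931.494 MeV/u = 569.035 MeV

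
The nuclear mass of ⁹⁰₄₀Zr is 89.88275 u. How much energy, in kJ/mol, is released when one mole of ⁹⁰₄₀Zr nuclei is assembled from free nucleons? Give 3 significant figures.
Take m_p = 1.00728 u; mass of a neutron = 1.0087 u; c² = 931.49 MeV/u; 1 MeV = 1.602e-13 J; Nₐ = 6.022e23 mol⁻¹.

Z = 40, so N = A − Z = 90 − 40 = 50.
Total constituent mass: 40 × 1.00728 + 50 × 1.0087 = 90.72620 u
The mass defect is 90.72620 − 89.88275 = 0.84345 u.
Binding energy = Δm·c² = 0.84345 × 931.49 MeV/u = 785.665 MeV
Per nucleus in joules: 785.665 MeV × 1.602e-13 J/MeV = 1.2586e-10 J
Per mole: 1.2586e-10 J × 6.022e23 mol⁻¹ = 7.5793e+13 J/mol

7.58e+10 kJ/mol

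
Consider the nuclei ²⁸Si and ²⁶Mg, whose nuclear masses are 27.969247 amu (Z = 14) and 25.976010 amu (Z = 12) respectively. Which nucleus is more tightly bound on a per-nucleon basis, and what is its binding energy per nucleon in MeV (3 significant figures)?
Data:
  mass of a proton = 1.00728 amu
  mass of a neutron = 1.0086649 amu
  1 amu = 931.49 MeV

²⁸Si; 8.45 MeV/nucleon

²⁸Si: Σm = 14(1.00728) + 14(1.0086649) = 28.2232286 amu; Δm = 0.2539816 amu; E_B = 236.58 MeV; E_B/A = 8.449 MeV
²⁶Mg: Σm = 12(1.00728) + 14(1.0086649) = 26.2086686 amu; Δm = 0.2326586 amu; E_B = 216.72 MeV; E_B/A = 8.335 MeV
²⁸Si has the higher binding energy per nucleon, so it is the more tightly bound nucleus.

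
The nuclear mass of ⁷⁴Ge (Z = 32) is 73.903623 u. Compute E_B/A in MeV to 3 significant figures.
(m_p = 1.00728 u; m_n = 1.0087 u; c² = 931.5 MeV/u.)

8.75 MeV/nucleon

Z = 32, so N = A − Z = 74 − 32 = 42.
Mass of separated nucleons = 32(1.00728) + 42(1.0087) = 32.23296 + 42.3654 = 74.59836 u
The mass defect is 74.59836 − 73.903623 = 0.694737 u.
Binding energy = Δm·c² = 0.694737 × 931.5 MeV/u = 647.148 MeV
Per nucleon: 647.148 / 74 = 8.745 MeV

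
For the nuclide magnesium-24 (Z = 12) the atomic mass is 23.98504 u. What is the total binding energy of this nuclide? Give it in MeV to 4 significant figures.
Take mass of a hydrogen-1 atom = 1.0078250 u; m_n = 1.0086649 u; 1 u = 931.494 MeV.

The nucleus contains 12 protons and 24 − 12 = 12 neutrons.
Mass of separated nucleons = 12(1.0078250) + 12(1.0086649) = 12.0939000 + 12.1039788 = 24.1978788 u
The mass defect is 24.1978788 − 23.98504 = 0.2128388 u.
Converting to energy: 0.2128388 u × 931.494 MeV/u = 198.258 MeV

198.3 MeV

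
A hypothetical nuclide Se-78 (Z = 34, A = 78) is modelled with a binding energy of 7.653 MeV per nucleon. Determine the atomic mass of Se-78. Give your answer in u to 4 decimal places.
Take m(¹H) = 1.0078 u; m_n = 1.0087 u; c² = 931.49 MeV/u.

Total binding energy = 78 × 7.653 = 596.934 MeV
Mass defect = 596.934 MeV / (931.49 MeV/u) = 0.640838 u
Constituent mass = 34(1.0078) + 44(1.0087) = 78.6480 u
Atomic mass = 78.6480 − 0.640838 = 78.007162 u ≈ 78.0072 u (to 4 decimal places)

78.0072 u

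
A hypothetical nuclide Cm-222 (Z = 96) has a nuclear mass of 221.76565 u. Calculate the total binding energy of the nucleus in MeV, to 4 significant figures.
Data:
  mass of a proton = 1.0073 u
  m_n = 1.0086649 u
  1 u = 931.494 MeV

1888 MeV

The nucleus contains 96 protons and 222 − 96 = 126 neutrons.
Σm = 96·m_p + 126·m_n = 96.7008 + 127.0917774 = 223.7925774 u
Mass defect Δm = 223.7925774 − 221.76565 = 2.0269274 u
Binding energy = Δm·c² = 2.0269274 × 931.494 MeV/u = 1888.07 MeV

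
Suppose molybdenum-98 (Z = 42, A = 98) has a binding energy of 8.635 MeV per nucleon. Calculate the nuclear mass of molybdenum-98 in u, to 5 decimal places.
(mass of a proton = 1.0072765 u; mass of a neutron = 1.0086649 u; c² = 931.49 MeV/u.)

Total binding energy = 98 × 8.635 = 846.230 MeV
Mass defect = 846.230 MeV / (931.49 MeV/u) = 0.9084692 u
Constituent mass = 42(1.0072765) + 56(1.0086649) = 98.7908474 u
Nuclear mass = 98.7908474 − 0.9084692 = 97.8823782 u ≈ 97.88238 u (to 5 decimal places)

97.88238 u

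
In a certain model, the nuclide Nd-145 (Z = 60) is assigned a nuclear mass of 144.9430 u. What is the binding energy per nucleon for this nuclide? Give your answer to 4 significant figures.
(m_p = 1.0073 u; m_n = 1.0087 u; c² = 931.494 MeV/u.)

7.931 MeV/nucleon

The nucleus contains 60 protons and 145 − 60 = 85 neutrons.
Mass of separated nucleons = 60(1.0073) + 85(1.0087) = 60.4380 + 85.7395 = 146.1775 u
The mass defect is 146.1775 − 144.9430 = 1.2345 u.
Converting to energy: 1.2345 u × 931.494 MeV/u = 1149.93 MeV
Dividing by A = 145 gives 7.931 MeV per nucleon.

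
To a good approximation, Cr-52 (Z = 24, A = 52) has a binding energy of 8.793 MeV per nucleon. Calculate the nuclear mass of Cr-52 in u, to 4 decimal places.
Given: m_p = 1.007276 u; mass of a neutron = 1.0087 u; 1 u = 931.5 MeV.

Total binding energy = 52 × 8.793 = 457.236 MeV
Mass defect = 457.236 MeV / (931.5 MeV/u) = 0.490860 u
Constituent mass = 24(1.007276) + 28(1.0087) = 52.418224 u
Nuclear mass = 52.418224 − 0.490860 = 51.927364 u ≈ 51.9274 u (to 4 decimal places)

51.9274 u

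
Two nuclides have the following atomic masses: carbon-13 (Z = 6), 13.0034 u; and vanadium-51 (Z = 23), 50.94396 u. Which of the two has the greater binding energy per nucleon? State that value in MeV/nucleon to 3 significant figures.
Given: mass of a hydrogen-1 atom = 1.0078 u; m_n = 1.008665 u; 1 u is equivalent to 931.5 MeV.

vanadium-51; 8.73 MeV/nucleon

carbon-13: Σm = 6(1.0078) + 7(1.008665) = 13.107455 u; Δm = 0.104055 u; E_B = 96.927 MeV; E_B/A = 7.456 MeV
vanadium-51: Σm = 23(1.0078) + 28(1.008665) = 51.422020 u; Δm = 0.478060 u; E_B = 445.31 MeV; E_B/A = 8.732 MeV
vanadium-51 has the higher binding energy per nucleon, so it is the more tightly bound nucleus.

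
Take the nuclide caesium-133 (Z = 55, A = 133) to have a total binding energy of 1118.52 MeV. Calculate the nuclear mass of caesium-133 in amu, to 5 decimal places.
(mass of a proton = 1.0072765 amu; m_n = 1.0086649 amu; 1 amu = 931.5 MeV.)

Mass defect = 1118.52 MeV / (931.5 MeV/amu) = 1.2007729 amu
Constituent mass = 55(1.0072765) + 78(1.0086649) = 134.0760697 amu
Nuclear mass = 134.0760697 − 1.2007729 = 132.8752968 amu ≈ 132.87530 amu (to 5 decimal places)

132.87530 amu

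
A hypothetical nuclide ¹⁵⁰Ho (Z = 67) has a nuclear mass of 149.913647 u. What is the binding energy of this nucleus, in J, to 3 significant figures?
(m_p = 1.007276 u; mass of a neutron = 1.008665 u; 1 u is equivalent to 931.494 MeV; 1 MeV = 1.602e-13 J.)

1.93e-10 J

Z = 67, so N = A − Z = 150 − 67 = 83.
Σm = 67·m_p + 83·m_n = 67.487492 + 83.719195 = 151.206687 u
The mass defect is 151.206687 − 149.913647 = 1.293040 u.
Converting to energy: 1.293040 u × 931.494 MeV/u = 1204.46 MeV
In joules: 1204.46 MeV × 1.602e-13 J/MeV = 1.9295e-10 J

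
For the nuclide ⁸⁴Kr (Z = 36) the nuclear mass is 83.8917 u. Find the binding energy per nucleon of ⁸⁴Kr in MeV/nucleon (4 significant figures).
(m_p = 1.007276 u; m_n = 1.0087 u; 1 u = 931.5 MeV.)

With 36 protons and 48 neutrons (A = 84):
Total constituent mass: 36 × 1.007276 + 48 × 1.0087 = 84.679536 u
The mass defect is 84.679536 − 83.8917 = 0.787836 u.
E_B = 0.787836 × 931.5 = 733.869 MeV
Per nucleon: 733.869 / 84 = 8.737 MeV

8.737 MeV/nucleon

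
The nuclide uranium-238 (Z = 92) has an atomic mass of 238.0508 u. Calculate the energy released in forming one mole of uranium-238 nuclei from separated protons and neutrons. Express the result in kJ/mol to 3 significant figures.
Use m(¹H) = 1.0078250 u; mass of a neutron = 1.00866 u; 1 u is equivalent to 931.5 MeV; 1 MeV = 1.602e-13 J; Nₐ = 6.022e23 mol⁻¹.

1.74e+11 kJ/mol

The nucleus contains 92 protons and 238 − 92 = 146 neutrons.
Σm = 92·m(¹H) + 146·m_n = 92.7199000 + 147.26436 = 239.9842600 u
The mass defect is 239.9842600 − 238.0508 = 1.9334600 u.
E_B = 1.9334600 × 931.5 = 1801.02 MeV
Per nucleus in joules: 1801.02 MeV × 1.602e-13 J/MeV = 2.8852e-10 J
Per mole: 2.8852e-10 J × 6.022e23 mol⁻¹ = 1.7375e+14 J/mol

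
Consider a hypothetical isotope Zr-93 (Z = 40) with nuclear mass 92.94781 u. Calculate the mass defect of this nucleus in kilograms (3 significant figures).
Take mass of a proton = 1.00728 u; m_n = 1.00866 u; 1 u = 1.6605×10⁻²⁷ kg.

The nucleus contains 40 protons and 93 − 40 = 53 neutrons.
Σm = 40·m_p + 53·m_n = 40.29120 + 53.45898 = 93.75018 u
Δm = 93.75018 − 92.94781 = 0.80237 u
In SI units: 0.80237 u × 1.6605×10⁻²⁷ kg/u = 1.3323e-27 kg

1.33e-27 kg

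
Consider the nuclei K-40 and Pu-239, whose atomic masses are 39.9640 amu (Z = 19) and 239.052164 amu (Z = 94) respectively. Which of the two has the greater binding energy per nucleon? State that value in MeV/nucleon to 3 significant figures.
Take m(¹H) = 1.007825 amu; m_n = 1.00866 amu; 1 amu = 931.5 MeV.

K-40: Σm = 19(1.007825) + 21(1.00866) = 40.330535 amu; Δm = 0.366535 amu; E_B = 341.43 MeV; E_B/A = 8.536 MeV
Pu-239: Σm = 94(1.007825) + 145(1.00866) = 240.991250 amu; Δm = 1.939086 amu; E_B = 1806.3 MeV; E_B/A = 7.558 MeV
K-40 has the higher binding energy per nucleon, so it is the more tightly bound nucleus.

K-40; 8.54 MeV/nucleon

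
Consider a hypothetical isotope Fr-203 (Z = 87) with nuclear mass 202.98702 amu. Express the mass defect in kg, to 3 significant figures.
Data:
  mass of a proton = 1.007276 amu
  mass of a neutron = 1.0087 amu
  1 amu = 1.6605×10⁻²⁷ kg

2.75e-27 kg

Σm = 87·m_p + 116·m_n = 87.633012 + 117.0092 = 204.642212 amu
Δm = 204.642212 − 202.98702 = 1.655192 amu
In SI units: 1.655192 amu × 1.6605×10⁻²⁷ kg/amu = 2.7484e-27 kg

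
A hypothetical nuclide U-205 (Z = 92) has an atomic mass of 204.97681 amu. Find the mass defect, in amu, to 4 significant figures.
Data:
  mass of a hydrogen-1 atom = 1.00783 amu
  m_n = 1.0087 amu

Z = 92, so N = A − Z = 205 − 92 = 113.
Total constituent mass: 92 × 1.00783 + 113 × 1.0087 = 206.70346 amu
Mass defect Δm = 206.70346 − 204.97681 = 1.72665 amu

1.727 amu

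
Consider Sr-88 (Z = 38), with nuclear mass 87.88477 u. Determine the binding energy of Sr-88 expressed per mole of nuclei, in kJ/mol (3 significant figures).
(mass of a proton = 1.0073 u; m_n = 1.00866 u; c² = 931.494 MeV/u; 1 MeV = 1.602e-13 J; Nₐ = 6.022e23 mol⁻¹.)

7.42e+10 kJ/mol

With 38 protons and 50 neutrons (A = 88):
Σm = 38·m_p + 50·m_n = 38.2774 + 50.43300 = 88.71040 u
Δm = 88.71040 − 87.88477 = 0.82563 u
Converting to energy: 0.82563 u × 931.494 MeV/u = 769.069 MeV
Per nucleus in joules: 769.069 MeV × 1.602e-13 J/MeV = 1.2320e-10 J
Per mole: 1.2320e-10 J × 6.022e23 mol⁻¹ = 7.4191e+13 J/mol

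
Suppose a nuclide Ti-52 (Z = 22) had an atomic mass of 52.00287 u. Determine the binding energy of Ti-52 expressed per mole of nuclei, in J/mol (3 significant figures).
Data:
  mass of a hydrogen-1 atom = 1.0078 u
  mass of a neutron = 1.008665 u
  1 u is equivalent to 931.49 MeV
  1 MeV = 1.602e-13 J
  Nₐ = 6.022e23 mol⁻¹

Mass of separated nucleons = 22(1.0078) + 30(1.008665) = 22.1716 + 30.259950 = 52.431550 u
Mass defect Δm = 52.431550 − 52.00287 = 0.428680 u
Binding energy = Δm·c² = 0.428680 × 931.49 MeV/u = 399.311 MeV
Per nucleus in joules: 399.311 MeV × 1.602e-13 J/MeV = 6.3970e-11 J
Per mole: 6.3970e-11 J × 6.022e23 mol⁻¹ = 3.8523e+13 J/mol

3.85e+13 J/mol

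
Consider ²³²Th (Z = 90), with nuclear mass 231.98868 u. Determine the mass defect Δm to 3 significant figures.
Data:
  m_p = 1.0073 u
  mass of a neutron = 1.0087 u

Total constituent mass: 90 × 1.0073 + 142 × 1.0087 = 233.8924 u
Mass defect Δm = 233.8924 − 231.98868 = 1.90372 u

1.90 u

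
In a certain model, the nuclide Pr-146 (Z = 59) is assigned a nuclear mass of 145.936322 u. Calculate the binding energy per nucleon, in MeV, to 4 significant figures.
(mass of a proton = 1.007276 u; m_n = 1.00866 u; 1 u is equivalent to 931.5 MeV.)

7.952 MeV/nucleon

The nucleus contains 59 protons and 146 − 59 = 87 neutrons.
Mass of separated nucleons = 59(1.007276) + 87(1.00866) = 59.429284 + 87.75342 = 147.182704 u
The mass defect is 147.182704 − 145.936322 = 1.246382 u.
Converting to energy: 1.246382 u × 931.5 MeV/u = 1161.00 MeV
BE/A = 1161.00 MeV / 146 = 7.952 MeV/nucleon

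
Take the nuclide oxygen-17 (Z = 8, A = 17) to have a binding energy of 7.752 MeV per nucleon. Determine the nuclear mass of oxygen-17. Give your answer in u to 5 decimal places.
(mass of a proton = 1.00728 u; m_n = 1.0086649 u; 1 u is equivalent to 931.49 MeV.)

16.99475 u

Total binding energy = 17 × 7.752 = 131.784 MeV
Mass defect = 131.784 MeV / (931.49 MeV/u) = 0.1414766 u
Constituent mass = 8(1.00728) + 9(1.0086649) = 17.1362241 u
Nuclear mass = 17.1362241 − 0.1414766 = 16.9947475 u ≈ 16.99475 u (to 5 decimal places)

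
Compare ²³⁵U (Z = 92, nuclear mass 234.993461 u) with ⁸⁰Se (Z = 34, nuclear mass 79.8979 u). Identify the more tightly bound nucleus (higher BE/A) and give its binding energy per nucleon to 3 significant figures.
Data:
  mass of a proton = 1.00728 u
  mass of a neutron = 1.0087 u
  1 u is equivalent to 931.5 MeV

⁸⁰Se; 8.73 MeV/nucleon

²³⁵U: Σm = 92(1.00728) + 143(1.0087) = 236.91386 u; Δm = 1.920399 u; E_B = 1788.9 MeV; E_B/A = 7.612 MeV
⁸⁰Se: Σm = 34(1.00728) + 46(1.0087) = 80.64772 u; Δm = 0.74982 u; E_B = 698.46 MeV; E_B/A = 8.731 MeV
⁸⁰Se has the higher binding energy per nucleon, so it is the more tightly bound nucleus.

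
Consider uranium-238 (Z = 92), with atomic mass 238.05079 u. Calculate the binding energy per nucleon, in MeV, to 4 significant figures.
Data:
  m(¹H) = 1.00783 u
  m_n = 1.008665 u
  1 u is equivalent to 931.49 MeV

7.572 MeV/nucleon

The nucleus contains 92 protons and 238 − 92 = 146 neutrons.
Mass of separated nucleons = 92(1.00783) + 146(1.008665) = 92.72036 + 147.265090 = 239.985450 u
The mass defect is 239.985450 − 238.05079 = 1.934660 u.
Converting to energy: 1.934660 u × 931.49 MeV/u = 1802.12 MeV
BE/A = 1802.12 MeV / 238 = 7.572 MeV/nucleon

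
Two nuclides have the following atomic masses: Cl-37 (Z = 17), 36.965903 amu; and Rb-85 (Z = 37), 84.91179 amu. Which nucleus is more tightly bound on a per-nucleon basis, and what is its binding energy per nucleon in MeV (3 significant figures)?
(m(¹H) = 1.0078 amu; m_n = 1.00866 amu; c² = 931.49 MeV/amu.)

Cl-37: Σm = 17(1.0078) + 20(1.00866) = 37.30580 amu; Δm = 0.339897 amu; E_B = 316.61 MeV; E_B/A = 8.557 MeV
Rb-85: Σm = 37(1.0078) + 48(1.00866) = 85.70428 amu; Δm = 0.79249 amu; E_B = 738.20 MeV; E_B/A = 8.6847 MeV
Rb-85 has the higher binding energy per nucleon, so it is the more tightly bound nucleus.

Rb-85; 8.68 MeV/nucleon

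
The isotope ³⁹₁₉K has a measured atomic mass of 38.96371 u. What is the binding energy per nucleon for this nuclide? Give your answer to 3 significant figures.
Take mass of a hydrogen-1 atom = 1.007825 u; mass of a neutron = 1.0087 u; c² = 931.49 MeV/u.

8.57 MeV/nucleon

Mass of separated nucleons = 19(1.007825) + 20(1.0087) = 19.148675 + 20.1740 = 39.322675 u
The mass defect is 39.322675 − 38.96371 = 0.358965 u.
E_B = 0.358965 × 931.49 = 334.372 MeV
BE/A = 334.372 MeV / 39 = 8.574 MeV/nucleon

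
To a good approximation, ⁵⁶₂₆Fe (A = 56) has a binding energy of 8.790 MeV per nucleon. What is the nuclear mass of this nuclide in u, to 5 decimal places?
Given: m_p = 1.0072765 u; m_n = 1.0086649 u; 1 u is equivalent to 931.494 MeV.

55.92069 u

Total binding energy = 56 × 8.790 = 492.240 MeV
Mass defect = 492.240 MeV / (931.494 MeV/u) = 0.5284414 u
Constituent mass = 26(1.0072765) + 30(1.0086649) = 56.4491360 u
Nuclear mass = 56.4491360 − 0.5284414 = 55.9206946 u ≈ 55.92069 u (to 5 decimal places)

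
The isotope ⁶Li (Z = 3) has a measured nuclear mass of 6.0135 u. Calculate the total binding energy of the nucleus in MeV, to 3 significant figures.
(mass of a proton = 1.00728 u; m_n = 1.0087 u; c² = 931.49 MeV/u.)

Mass of separated nucleons = 3(1.00728) + 3(1.0087) = 3.02184 + 3.0261 = 6.04794 u
Mass defect Δm = 6.04794 − 6.0135 = 0.03444 u
E_B = 0.03444 × 931.49 = 32.0805 MeV

32.1 MeV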